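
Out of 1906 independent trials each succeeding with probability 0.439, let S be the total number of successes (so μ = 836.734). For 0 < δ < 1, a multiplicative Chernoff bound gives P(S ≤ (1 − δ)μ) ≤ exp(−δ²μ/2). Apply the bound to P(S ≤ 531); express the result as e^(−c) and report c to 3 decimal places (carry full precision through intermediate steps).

55.856

Write 531 = (1 − δ)μ, so δ = 1 − 531/836.734 = 0.3653897…
Then the exponent is δ²μ/2 = (μ − 531)²/(2μ) = 55.856030.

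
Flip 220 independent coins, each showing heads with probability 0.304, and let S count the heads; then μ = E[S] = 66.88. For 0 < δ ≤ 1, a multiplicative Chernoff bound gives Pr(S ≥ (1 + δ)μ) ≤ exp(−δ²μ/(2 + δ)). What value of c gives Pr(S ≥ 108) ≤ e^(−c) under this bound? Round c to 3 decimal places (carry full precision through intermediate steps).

9.669

Write 108 = (1 + δ)μ, so δ = 108/66.88 − 1 = 0.6148325…
Then the exponent is δ²μ/(2 + δ) = (108 − μ)² / (μ·(2 + δ)) = 9.668655.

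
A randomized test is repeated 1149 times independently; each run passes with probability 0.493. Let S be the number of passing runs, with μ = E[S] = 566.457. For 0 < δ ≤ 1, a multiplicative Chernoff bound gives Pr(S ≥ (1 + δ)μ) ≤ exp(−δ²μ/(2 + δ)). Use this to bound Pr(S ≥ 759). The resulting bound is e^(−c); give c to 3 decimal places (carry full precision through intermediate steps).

27.970

Write 759 = (1 + δ)μ, so δ = 759/566.457 − 1 = 0.3399075…
Then the exponent is δ²μ/(2 + δ) = (759 − μ)² / (μ·(2 + δ)) = 27.969830.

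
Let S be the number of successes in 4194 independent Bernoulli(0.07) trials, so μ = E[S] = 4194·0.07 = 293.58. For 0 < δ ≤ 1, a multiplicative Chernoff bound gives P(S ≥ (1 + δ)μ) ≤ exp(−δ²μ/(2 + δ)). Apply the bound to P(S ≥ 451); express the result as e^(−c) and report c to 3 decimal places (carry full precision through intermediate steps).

33.282

Write 451 = (1 + δ)μ, so δ = 451/293.58 − 1 = 0.5362082…
Then the exponent is δ²μ/(2 + δ) = (451 − μ)² / (μ·(2 + δ)) = 33.281926.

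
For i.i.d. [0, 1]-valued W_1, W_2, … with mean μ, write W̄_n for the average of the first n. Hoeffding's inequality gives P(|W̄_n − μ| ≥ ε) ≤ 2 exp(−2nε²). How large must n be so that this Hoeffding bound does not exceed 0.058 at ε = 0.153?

76

Require 2·exp(−2nε²) ≤ 0.058, i.e. 2nε² ≥ ln(2/0.058) = 3.540459.
So n ≥ 3.540459 / (2·0.153²) = 75.622.
The smallest integer n is 76.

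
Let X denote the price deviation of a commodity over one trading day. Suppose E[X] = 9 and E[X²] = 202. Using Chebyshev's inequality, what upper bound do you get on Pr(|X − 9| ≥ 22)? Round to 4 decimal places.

Var(X) = E[X²] − (E[X])² = 202 − 81 = 121.
Chebyshev's inequality: Pr(|X − μ| ≥ t) ≤ Var(X)/t² = 121/484 = 0.2500.

0.2500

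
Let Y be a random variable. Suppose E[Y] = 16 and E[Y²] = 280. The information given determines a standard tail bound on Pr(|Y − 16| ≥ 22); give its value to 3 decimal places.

The first two moments determine the variance, so Chebyshev's inequality is the sharpest standard bound available.
Var(Y) = E[Y²] − (E[Y])² = 280 − 256 = 24.
Chebyshev's inequality: Pr(|Y − μ| ≥ t) ≤ Var(Y)/t² = 24/484 = 0.0496.

0.050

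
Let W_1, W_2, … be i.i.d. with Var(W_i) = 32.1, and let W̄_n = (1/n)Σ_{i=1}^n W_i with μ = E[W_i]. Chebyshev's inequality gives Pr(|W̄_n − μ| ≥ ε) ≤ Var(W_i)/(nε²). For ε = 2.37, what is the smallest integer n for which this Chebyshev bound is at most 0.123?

Require 32.1/(n·2.37²) ≤ 0.123, i.e. n ≥ 32.1/(0.123·2.37²) = 46.463.
The smallest integer n is 47.

47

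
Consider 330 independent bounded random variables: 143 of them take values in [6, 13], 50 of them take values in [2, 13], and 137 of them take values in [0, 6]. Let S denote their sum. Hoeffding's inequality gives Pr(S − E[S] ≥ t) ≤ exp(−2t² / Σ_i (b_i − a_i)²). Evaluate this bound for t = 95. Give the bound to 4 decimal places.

Σ(b_i − a_i)² = 143·7² + 50·11² + 137·6² = 17989.
Exponent = 2·95² / 17989 = 1.00339.
Bound = exp(−1.00339) = 0.36663.

0.3666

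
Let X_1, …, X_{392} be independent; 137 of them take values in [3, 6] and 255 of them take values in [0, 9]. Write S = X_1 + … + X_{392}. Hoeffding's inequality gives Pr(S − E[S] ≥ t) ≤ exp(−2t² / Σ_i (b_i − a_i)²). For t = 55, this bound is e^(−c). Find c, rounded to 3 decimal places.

Σ(b_i − a_i)² = 137·3² + 255·9² = 21888.
c = 2t² / 21888 = 2·55² / 21888 = 0.2764.

0.276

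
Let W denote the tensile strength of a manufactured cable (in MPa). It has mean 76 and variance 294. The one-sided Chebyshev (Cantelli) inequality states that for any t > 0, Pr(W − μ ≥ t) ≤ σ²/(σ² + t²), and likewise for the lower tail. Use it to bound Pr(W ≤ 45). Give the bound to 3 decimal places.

Here σ² = 294 and t = 31, so σ² + t² = 1255.
Cantelli's bound: 294/1255 = 0.2343.

0.234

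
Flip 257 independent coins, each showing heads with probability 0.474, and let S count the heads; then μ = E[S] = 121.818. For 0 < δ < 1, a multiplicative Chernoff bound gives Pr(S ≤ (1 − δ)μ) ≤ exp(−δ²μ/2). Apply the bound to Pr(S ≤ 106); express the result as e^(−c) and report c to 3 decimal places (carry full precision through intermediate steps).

Write 106 = (1 − δ)μ, so δ = 1 − 106/121.818 = 0.1298494…
Then the exponent is δ²μ/2 = (μ − 106)²/(2μ) = 1.026979.

1.027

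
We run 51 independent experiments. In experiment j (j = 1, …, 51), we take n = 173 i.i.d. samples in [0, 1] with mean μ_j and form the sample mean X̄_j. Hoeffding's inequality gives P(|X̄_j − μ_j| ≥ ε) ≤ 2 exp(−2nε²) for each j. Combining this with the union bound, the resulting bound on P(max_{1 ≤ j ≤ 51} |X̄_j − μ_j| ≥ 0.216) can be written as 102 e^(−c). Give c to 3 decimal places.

16.143

Union bound over the 51 events: P(max_{1 ≤ j ≤ 51} |X̄_j − μ_j| ≥ 0.216) ≤ 51·2·exp(−2nε²) = 102 exp(−2·173·0.216²).
So c = 2·173·0.216² = 16.1430.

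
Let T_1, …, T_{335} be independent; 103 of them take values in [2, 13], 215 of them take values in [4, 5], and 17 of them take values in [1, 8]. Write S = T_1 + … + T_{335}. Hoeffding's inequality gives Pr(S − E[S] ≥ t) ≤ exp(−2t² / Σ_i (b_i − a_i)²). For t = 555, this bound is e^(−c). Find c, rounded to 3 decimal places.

45.596

Σ(b_i − a_i)² = 103·11² + 215·1² + 17·7² = 13511.
c = 2t² / 13511 = 2·555² / 13511 = 45.5962.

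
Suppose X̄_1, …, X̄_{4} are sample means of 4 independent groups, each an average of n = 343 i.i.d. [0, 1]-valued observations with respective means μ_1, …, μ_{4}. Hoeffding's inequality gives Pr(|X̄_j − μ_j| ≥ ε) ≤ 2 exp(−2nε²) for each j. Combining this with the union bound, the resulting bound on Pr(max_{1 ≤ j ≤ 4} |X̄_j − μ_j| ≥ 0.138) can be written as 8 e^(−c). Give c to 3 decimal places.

Union bound over the 4 events: Pr(max_{1 ≤ j ≤ 4} |X̄_j − μ_j| ≥ 0.138) ≤ 4·2·exp(−2nε²) = 8 exp(−2·343·0.138²).
So c = 2·343·0.138² = 13.0642.

13.064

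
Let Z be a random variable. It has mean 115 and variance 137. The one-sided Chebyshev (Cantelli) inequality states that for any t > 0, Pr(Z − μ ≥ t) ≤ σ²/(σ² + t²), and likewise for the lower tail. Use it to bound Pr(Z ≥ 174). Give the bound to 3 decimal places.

0.038

Here σ² = 137 and t = 59, so σ² + t² = 3618.
Cantelli's bound: 137/3618 = 0.0379.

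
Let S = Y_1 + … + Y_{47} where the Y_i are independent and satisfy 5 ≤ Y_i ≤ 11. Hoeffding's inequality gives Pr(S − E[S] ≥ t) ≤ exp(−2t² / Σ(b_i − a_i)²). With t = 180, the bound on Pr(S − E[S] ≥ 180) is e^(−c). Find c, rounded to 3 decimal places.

Σ(b_i − a_i)² = 47·(6)² = 1692.
c = 2t²/1692 = 2·180²/1692 = 38.2979.

38.298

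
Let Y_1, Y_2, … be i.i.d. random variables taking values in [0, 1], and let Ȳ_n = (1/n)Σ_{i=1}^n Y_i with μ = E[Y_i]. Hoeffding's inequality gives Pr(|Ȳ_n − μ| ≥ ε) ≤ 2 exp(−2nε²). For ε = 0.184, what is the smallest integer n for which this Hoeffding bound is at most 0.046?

Require 2·exp(−2nε²) ≤ 0.046, i.e. 2nε² ≥ ln(2/0.046) = 3.772261.
So n ≥ 3.772261 / (2·0.184²) = 55.710.
The smallest integer n is 56.

56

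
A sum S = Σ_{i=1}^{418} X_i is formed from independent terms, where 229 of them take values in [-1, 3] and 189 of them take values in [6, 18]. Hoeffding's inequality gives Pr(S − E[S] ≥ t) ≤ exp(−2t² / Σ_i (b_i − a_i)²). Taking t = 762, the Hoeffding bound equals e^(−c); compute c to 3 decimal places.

Σ(b_i − a_i)² = 229·4² + 189·12² = 30880.
c = 2t² / 30880 = 2·762² / 30880 = 37.6065.

37.606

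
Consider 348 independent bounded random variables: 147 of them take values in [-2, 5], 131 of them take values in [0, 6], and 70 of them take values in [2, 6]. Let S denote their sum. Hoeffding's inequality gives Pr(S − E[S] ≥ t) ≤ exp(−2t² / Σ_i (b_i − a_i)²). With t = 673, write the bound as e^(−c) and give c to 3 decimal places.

Σ(b_i − a_i)² = 147·7² + 131·6² + 70·4² = 13039.
c = 2t² / 13039 = 2·673² / 13039 = 69.4730.

69.473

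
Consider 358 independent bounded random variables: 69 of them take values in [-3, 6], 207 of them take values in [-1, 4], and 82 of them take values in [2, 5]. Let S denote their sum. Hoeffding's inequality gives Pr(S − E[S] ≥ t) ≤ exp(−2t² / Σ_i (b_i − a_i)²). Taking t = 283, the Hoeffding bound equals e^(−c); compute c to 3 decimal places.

13.926

Σ(b_i − a_i)² = 69·9² + 207·5² + 82·3² = 11502.
c = 2t² / 11502 = 2·283² / 11502 = 13.9261.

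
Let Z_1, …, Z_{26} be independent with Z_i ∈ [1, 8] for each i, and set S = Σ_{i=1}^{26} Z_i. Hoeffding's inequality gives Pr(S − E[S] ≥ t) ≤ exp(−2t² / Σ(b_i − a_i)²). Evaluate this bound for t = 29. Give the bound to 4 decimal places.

Σ(b_i − a_i)² = 26·(7)² = 1274.
Exponent = 2·29²/1274 = 1.3203.
Bound = exp(−1.3203) = 0.26707.

0.2671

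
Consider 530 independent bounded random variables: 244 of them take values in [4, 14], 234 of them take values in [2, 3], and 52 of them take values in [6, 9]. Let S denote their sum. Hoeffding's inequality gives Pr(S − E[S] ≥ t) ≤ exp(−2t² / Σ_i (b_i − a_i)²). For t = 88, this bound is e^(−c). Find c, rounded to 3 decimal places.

Σ(b_i − a_i)² = 244·10² + 234·1² + 52·3² = 25102.
c = 2t² / 25102 = 2·88² / 25102 = 0.6170.

0.617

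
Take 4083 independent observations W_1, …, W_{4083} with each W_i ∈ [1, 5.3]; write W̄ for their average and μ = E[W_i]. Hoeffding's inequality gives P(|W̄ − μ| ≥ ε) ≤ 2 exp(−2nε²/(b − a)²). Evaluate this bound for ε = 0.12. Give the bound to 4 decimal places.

0.0035

Exponent: 2nε²/(b − a)² = 2·4083·0.12² / 4.3² = 6.35968.
Bound = 2·exp(−6.35968) = 0.00346.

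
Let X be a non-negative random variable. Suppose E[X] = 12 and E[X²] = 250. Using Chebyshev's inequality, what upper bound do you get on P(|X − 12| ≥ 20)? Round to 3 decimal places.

0.265

Var(X) = E[X²] − (E[X])² = 250 − 144 = 106.
Chebyshev's inequality: P(|X − μ| ≥ t) ≤ Var(X)/t² = 106/400 = 0.2650.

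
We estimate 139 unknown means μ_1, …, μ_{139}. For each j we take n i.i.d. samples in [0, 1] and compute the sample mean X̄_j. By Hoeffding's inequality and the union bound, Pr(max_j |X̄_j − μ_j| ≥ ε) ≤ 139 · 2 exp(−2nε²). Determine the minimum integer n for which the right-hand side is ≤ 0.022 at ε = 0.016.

Need 2·139·exp(−2nε²) ≤ 0.022, i.e. exp(−2nε²) ≤ 0.022/278.
So 2nε² ≥ ln(278/0.022) = 9.444334.
Hence n ≥ 9.444334/(2·0.016²) = 18445.965.
The smallest integer n is 18446.

18446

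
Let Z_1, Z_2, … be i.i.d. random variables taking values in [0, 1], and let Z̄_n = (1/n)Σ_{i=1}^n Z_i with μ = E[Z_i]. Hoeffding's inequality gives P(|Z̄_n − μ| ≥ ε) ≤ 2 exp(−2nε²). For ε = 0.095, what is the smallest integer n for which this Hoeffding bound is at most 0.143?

Require 2·exp(−2nε²) ≤ 0.143, i.e. 2nε² ≥ ln(2/0.143) = 2.638058.
So n ≥ 2.638058 / (2·0.095²) = 146.153.
The smallest integer n is 147.

147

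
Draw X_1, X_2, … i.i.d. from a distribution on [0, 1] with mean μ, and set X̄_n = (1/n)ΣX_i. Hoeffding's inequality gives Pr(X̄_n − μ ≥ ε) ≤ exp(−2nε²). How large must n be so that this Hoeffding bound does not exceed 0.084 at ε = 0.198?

Require exp(−2nε²) ≤ 0.084, i.e. 2nε² ≥ ln(1/0.084) = 2.476938.
So n ≥ 2.476938 / (2·0.198²) = 31.590.
The smallest integer n is 32.

32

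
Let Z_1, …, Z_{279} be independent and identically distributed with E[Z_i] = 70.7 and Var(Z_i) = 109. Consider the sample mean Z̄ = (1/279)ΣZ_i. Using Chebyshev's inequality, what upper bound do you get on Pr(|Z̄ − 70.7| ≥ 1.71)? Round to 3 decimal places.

0.134

Var(Z̄) = Var(Z_i)/n = 109/279 = 0.39068.
Chebyshev: Pr(|Z̄ − 70.7| ≥ 1.71) ≤ Var(Z̄)/(1.71)² = 109/(279·1.71²) = 0.1336.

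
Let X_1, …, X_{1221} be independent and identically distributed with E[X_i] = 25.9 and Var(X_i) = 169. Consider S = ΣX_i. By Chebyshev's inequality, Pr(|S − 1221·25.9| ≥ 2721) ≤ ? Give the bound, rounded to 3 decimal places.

Var(S) = n·Var(X_i) = 1221·169 = 206349.
Chebyshev: Pr(|S − 1221·25.9| ≥ 2721) ≤ Var(S)/2721² = 206349/7403841 = 0.0279.

0.028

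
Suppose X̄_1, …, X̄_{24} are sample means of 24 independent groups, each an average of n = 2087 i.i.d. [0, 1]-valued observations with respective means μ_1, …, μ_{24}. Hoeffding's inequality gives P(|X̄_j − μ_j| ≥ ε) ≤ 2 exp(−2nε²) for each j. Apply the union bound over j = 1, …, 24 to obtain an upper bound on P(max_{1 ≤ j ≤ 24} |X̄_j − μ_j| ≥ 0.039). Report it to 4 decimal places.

Per-experiment Hoeffding bound: 2·exp(−2·2087·0.039²) = 2·exp(−6.34865) = 0.0034982.
Union bound over 24 events: 24·0.0034982 = 0.08396.

0.0840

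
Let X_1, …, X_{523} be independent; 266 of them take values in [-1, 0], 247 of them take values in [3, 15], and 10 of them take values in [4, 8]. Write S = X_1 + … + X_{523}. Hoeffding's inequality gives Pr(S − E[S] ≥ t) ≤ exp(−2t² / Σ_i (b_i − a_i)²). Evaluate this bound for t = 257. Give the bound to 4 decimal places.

0.0255

Σ(b_i − a_i)² = 266·1² + 247·12² + 10·4² = 35994.
Exponent = 2·257² / 35994 = 3.67000.
Bound = exp(−3.67000) = 0.02548.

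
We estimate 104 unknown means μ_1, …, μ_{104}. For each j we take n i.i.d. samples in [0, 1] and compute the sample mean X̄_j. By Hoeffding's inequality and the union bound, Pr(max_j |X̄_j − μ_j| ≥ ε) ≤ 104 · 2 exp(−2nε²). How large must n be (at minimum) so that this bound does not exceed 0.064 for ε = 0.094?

458

Need 2·104·exp(−2nε²) ≤ 0.064, i.e. exp(−2nε²) ≤ 0.064/208.
So 2nε² ≥ ln(208/0.064) = 8.086410.
Hence n ≥ 8.086410/(2·0.094²) = 457.583.
The smallest integer n is 458.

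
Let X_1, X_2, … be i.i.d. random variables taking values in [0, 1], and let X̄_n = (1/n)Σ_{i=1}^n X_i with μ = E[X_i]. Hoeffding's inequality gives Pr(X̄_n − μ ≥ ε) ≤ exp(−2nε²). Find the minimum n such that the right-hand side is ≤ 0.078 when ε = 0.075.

Require exp(−2nε²) ≤ 0.078, i.e. 2nε² ≥ ln(1/0.078) = 2.551046.
So n ≥ 2.551046 / (2·0.075²) = 226.760.
The smallest integer n is 227.

227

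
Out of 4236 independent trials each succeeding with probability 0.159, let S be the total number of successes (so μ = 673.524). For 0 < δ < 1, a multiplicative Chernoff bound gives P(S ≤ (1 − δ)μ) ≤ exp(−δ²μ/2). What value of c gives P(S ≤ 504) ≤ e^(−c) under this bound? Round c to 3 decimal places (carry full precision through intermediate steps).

Write 504 = (1 − δ)μ, so δ = 1 − 504/673.524 = 0.251697…
Then the exponent is δ²μ/2 = (μ − 504)²/(2μ) = 21.334345.

21.334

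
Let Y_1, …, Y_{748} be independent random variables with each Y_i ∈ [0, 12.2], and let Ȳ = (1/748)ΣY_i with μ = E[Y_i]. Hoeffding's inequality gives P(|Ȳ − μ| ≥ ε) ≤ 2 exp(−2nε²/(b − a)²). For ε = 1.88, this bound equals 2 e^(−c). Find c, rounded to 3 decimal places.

c = 2nε²/(b − a)² = 2·748·1.88² / 12.2² = 35.5245.

35.524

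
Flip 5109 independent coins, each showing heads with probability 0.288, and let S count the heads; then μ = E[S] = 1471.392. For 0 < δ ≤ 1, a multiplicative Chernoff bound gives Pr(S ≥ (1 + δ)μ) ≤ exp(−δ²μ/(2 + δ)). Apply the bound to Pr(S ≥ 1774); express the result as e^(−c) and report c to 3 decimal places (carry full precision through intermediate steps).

28.216

Write 1774 = (1 + δ)μ, so δ = 1774/1471.392 − 1 = 0.205661…
Then the exponent is δ²μ/(2 + δ) = (1774 − μ)² / (μ·(2 + δ)) = 28.215883.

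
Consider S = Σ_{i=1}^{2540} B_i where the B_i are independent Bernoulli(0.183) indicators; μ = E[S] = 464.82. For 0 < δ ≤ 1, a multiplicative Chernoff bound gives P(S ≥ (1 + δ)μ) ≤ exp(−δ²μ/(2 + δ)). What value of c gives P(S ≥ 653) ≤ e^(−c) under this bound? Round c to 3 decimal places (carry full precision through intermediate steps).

31.679

Write 653 = (1 + δ)μ, so δ = 653/464.82 − 1 = 0.4048449…
Then the exponent is δ²μ/(2 + δ) = (653 − μ)² / (μ·(2 + δ)) = 31.679262.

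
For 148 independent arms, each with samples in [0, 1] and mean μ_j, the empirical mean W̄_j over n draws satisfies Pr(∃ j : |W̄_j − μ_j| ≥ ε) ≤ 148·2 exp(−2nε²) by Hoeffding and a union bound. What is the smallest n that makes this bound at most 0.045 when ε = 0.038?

Need 2·148·exp(−2nε²) ≤ 0.045, i.e. exp(−2nε²) ≤ 0.045/296.
So 2nε² ≥ ln(296/0.045) = 8.791452.
Hence n ≥ 8.791452/(2·0.038²) = 3044.132.
The smallest integer n is 3045.

3045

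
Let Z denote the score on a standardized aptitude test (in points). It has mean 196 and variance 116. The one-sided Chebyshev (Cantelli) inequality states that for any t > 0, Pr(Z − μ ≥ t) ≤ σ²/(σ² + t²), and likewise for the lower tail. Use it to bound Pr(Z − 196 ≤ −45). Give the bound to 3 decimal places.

Here σ² = 116 and t = 45, so σ² + t² = 2141.
Cantelli's bound: 116/2141 = 0.0542.

0.054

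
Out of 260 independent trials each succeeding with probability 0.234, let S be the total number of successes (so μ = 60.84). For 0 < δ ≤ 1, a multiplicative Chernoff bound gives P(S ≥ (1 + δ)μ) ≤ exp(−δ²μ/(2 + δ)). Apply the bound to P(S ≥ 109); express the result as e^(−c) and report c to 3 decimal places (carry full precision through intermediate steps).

13.656

Write 109 = (1 + δ)μ, so δ = 109/60.84 − 1 = 0.7915845…
Then the exponent is δ²μ/(2 + δ) = (109 − μ)² / (μ·(2 + δ)) = 13.656298.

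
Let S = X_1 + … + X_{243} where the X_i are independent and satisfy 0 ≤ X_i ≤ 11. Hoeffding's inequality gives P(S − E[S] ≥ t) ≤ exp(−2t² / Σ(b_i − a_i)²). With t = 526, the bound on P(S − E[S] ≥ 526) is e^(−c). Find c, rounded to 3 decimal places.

18.820

Σ(b_i − a_i)² = 243·(11)² = 29403.
c = 2t²/29403 = 2·526²/29403 = 18.8196.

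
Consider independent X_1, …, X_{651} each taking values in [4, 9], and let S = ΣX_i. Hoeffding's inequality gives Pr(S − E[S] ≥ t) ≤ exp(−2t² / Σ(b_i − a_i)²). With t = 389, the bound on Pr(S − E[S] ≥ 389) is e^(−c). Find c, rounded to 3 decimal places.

18.596

Σ(b_i − a_i)² = 651·(5)² = 16275.
c = 2t²/16275 = 2·389²/16275 = 18.5955.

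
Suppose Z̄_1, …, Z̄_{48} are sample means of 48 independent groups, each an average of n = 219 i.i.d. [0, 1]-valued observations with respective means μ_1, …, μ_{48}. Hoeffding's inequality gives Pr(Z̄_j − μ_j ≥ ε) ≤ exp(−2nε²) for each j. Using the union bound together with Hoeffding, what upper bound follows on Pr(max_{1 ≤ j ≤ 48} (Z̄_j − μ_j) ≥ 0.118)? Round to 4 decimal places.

0.1078

Per-experiment Hoeffding bound: exp(−2·219·0.118²) = exp(−6.09871) = 0.0022458.
Union bound over 48 events: 48·0.0022458 = 0.10780.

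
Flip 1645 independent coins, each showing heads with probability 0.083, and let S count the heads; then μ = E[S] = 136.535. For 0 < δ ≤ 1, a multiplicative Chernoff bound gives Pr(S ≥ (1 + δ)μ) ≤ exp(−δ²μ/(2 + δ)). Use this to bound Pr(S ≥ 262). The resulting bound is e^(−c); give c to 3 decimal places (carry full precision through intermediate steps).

39.498

Write 262 = (1 + δ)μ, so δ = 262/136.535 − 1 = 0.9189219…
Then the exponent is δ²μ/(2 + δ) = (262 − μ)² / (μ·(2 + δ)) = 39.498328.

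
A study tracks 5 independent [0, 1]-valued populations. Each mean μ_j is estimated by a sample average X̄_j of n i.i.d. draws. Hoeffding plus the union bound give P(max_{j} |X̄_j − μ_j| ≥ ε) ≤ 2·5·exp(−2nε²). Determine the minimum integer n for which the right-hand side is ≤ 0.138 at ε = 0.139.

111

Need 2·5·exp(−2nε²) ≤ 0.138, i.e. exp(−2nε²) ≤ 0.138/10.
So 2nε² ≥ ln(10/0.138) = 4.283087.
Hence n ≥ 4.283087/(2·0.139²) = 110.840.
The smallest integer n is 111.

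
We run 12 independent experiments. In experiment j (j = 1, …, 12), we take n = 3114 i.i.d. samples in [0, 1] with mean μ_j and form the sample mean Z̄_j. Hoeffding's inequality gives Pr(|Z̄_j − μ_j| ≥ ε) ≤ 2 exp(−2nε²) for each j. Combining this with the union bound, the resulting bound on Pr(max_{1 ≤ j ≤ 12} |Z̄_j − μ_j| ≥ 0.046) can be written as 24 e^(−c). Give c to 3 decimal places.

Union bound over the 12 events: Pr(max_{1 ≤ j ≤ 12} |Z̄_j − μ_j| ≥ 0.046) ≤ 12·2·exp(−2nε²) = 24 exp(−2·3114·0.046²).
So c = 2·3114·0.046² = 13.1784.

13.178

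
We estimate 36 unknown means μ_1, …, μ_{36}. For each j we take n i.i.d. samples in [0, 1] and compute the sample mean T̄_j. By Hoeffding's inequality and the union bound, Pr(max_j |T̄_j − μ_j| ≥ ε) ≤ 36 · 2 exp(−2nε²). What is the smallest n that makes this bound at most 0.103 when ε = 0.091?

396

Need 2·36·exp(−2nε²) ≤ 0.103, i.e. exp(−2nε²) ≤ 0.103/72.
So 2nε² ≥ ln(72/0.103) = 6.549692.
Hence n ≥ 6.549692/(2·0.091²) = 395.465.
The smallest integer n is 396.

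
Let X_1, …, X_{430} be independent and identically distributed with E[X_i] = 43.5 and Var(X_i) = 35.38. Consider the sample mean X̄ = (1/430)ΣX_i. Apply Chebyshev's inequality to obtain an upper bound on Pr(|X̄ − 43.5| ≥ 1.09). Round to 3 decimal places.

Var(X̄) = Var(X_i)/n = 35.38/430 = 0.082279.
Chebyshev: Pr(|X̄ − 43.5| ≥ 1.09) ≤ Var(X̄)/(1.09)² = 35.38/(430·1.09²) = 0.0693.

0.069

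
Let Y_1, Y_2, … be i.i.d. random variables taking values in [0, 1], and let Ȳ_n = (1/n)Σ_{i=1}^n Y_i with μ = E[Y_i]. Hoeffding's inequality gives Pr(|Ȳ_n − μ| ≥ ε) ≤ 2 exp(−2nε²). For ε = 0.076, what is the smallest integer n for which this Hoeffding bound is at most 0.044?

331

Require 2·exp(−2nε²) ≤ 0.044, i.e. 2nε² ≥ ln(2/0.044) = 3.816713.
So n ≥ 3.816713 / (2·0.076²) = 330.394.
The smallest integer n is 331.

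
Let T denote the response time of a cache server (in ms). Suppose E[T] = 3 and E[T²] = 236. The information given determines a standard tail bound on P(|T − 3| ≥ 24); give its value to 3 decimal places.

The first two moments determine the variance, so Chebyshev's inequality is the sharpest standard bound available.
Var(T) = E[T²] − (E[T])² = 236 − 9 = 227.
Chebyshev's inequality: P(|T − μ| ≥ t) ≤ Var(T)/t² = 227/576 = 0.3941.

0.394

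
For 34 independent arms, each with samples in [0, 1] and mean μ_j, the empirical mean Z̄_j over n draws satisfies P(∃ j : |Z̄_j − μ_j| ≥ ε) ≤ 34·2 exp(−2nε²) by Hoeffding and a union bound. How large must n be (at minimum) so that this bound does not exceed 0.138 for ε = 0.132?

Need 2·34·exp(−2nε²) ≤ 0.138, i.e. exp(−2nε²) ≤ 0.138/68.
So 2nε² ≥ ln(68/0.138) = 6.200009.
Hence n ≥ 6.200009/(2·0.132²) = 177.916.
The smallest integer n is 178.

178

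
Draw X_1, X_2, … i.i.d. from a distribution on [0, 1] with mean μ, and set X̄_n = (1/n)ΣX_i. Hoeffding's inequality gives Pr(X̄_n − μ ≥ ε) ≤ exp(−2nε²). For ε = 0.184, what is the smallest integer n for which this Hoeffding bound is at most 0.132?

Require exp(−2nε²) ≤ 0.132, i.e. 2nε² ≥ ln(1/0.132) = 2.024953.
So n ≥ 2.024953 / (2·0.184²) = 29.905.
The smallest integer n is 30.

30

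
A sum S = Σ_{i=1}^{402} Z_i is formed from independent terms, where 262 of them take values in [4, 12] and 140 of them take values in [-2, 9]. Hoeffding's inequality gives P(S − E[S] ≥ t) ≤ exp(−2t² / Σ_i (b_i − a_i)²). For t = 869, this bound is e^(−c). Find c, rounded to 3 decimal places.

44.806

Σ(b_i − a_i)² = 262·8² + 140·11² = 33708.
c = 2t² / 33708 = 2·869² / 33708 = 44.8060.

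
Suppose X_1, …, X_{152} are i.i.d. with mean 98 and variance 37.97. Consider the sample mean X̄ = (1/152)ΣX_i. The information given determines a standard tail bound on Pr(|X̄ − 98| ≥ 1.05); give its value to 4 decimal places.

0.2266

With mean and variance of each term known, Chebyshev's inequality bounds the deviation of the sum (or sample mean).
Var(X̄) = Var(X_i)/n = 37.97/152 = 0.2498.
Chebyshev: Pr(|X̄ − 98| ≥ 1.05) ≤ Var(X̄)/(1.05)² = 37.97/(152·1.05²) = 0.2266.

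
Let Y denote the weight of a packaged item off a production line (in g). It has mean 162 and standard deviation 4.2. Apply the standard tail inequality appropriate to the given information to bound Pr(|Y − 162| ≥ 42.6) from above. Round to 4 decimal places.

0.0097

Mean and variance are known, so Chebyshev's inequality applies.
Chebyshev: Pr(|Y − μ| ≥ t) ≤ Var(Y)/t².
Var(Y) = σ² = 4.2² = 17.64.
Bound = 17.64 / 1814.76 = 0.0097.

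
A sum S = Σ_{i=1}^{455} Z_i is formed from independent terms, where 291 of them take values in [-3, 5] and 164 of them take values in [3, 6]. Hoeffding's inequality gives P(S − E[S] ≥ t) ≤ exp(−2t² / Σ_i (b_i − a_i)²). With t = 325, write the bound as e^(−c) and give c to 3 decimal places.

10.510

Σ(b_i − a_i)² = 291·8² + 164·3² = 20100.
c = 2t² / 20100 = 2·325² / 20100 = 10.5100.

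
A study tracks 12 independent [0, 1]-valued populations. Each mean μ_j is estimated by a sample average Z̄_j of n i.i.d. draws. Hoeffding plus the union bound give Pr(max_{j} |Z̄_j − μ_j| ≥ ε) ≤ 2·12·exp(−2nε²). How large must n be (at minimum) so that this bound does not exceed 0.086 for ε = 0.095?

Need 2·12·exp(−2nε²) ≤ 0.086, i.e. exp(−2nε²) ≤ 0.086/24.
So 2nε² ≥ ln(24/0.086) = 5.631462.
Hence n ≥ 5.631462/(2·0.095²) = 311.992.
The smallest integer n is 312.

312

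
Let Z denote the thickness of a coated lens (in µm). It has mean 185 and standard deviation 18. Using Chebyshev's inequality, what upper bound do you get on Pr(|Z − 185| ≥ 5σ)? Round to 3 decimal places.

Chebyshev: Pr(|Z − μ| ≥ t) ≤ Var(Z)/t².
Var(Z) = σ² = 18² = 324.
t = 5·18 = 90.
Bound = 324 / 8100 = 0.0400.

0.040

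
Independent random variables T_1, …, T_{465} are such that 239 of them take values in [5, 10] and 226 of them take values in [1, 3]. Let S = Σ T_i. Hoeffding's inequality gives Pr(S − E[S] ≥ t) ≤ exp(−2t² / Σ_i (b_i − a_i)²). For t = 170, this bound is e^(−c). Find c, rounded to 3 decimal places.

Σ(b_i − a_i)² = 239·5² + 226·2² = 6879.
c = 2t² / 6879 = 2·170² / 6879 = 8.4024.

8.402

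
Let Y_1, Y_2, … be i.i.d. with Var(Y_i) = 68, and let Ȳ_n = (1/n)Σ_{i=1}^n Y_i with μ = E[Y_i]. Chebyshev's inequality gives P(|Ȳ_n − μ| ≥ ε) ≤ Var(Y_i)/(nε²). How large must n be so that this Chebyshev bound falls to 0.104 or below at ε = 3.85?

45

Require 68/(n·3.85²) ≤ 0.104, i.e. n ≥ 68/(0.104·3.85²) = 44.112.
The smallest integer n is 45.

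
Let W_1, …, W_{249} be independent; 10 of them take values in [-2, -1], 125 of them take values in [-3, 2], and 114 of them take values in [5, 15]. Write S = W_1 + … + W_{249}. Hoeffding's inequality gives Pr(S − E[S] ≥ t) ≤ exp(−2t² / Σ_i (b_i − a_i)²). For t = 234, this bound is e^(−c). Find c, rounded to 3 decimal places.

7.534

Σ(b_i − a_i)² = 10·1² + 125·5² + 114·10² = 14535.
c = 2t² / 14535 = 2·234² / 14535 = 7.5344.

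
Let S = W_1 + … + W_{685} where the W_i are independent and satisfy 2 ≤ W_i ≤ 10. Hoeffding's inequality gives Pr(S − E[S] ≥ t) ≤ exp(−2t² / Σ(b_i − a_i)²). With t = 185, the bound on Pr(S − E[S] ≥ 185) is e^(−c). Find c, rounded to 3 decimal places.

1.561

Σ(b_i − a_i)² = 685·(8)² = 43840.
c = 2t²/43840 = 2·185²/43840 = 1.5614.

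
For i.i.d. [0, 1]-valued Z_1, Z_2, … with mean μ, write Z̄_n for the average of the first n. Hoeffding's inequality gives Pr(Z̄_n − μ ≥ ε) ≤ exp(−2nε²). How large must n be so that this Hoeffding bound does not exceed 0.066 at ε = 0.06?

Require exp(−2nε²) ≤ 0.066, i.e. 2nε² ≥ ln(1/0.066) = 2.718101.
So n ≥ 2.718101 / (2·0.06²) = 377.514.
The smallest integer n is 378.

378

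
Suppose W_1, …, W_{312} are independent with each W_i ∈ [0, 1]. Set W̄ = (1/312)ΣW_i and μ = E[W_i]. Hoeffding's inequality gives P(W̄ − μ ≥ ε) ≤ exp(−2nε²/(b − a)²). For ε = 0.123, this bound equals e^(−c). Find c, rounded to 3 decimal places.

c = 2nε²/(b − a)² = 2·312·0.123² / 1² = 9.4405.

9.440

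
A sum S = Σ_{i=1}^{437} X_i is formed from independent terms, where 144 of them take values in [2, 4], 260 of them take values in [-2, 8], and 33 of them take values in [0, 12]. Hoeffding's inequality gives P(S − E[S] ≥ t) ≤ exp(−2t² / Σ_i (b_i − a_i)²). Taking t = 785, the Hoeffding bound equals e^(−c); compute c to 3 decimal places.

Σ(b_i − a_i)² = 144·2² + 260·10² + 33·12² = 31328.
c = 2t² / 31328 = 2·785² / 31328 = 39.3402.

39.340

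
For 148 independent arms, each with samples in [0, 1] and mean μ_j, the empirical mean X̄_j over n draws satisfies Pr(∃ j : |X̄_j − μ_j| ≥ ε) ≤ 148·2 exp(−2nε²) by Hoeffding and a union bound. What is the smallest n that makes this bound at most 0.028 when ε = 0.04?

Need 2·148·exp(−2nε²) ≤ 0.028, i.e. exp(−2nε²) ≤ 0.028/296.
So 2nε² ≥ ln(296/0.028) = 9.265910.
Hence n ≥ 9.265910/(2·0.04²) = 2895.597.
The smallest integer n is 2896.

2896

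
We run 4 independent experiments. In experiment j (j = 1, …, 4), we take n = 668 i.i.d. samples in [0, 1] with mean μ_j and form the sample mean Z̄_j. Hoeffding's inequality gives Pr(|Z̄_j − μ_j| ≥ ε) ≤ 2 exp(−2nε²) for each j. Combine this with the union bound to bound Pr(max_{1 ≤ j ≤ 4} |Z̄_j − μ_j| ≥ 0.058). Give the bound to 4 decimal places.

0.0894

Per-experiment Hoeffding bound: 2·exp(−2·668·0.058²) = 2·exp(−4.49430) = 0.022345.
Union bound over 4 events: 4·0.022345 = 0.08938.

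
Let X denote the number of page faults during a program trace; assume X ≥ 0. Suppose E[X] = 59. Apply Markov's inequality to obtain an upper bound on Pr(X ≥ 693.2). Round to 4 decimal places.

Markov's inequality: for a non-negative random variable, Pr(X ≥ a) ≤ E[X]/a.
Here E[X] = 59 and a = 693.2, so the bound is 59/693.2 = 0.0851.

0.0851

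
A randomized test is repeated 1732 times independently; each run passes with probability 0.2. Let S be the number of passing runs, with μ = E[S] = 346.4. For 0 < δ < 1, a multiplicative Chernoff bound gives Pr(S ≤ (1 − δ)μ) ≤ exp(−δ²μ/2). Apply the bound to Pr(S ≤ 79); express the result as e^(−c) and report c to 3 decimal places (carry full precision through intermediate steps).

Write 79 = (1 − δ)μ, so δ = 1 − 79/346.4 = 0.77194…
Then the exponent is δ²μ/2 = (μ − 79)²/(2μ) = 103.208372.

103.208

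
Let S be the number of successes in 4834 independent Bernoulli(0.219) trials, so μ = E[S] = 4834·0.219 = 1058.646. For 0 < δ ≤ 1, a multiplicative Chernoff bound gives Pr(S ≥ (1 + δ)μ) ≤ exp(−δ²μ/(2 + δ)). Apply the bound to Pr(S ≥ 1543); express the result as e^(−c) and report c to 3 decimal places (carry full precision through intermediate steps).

90.173

Write 1543 = (1 + δ)μ, so δ = 1543/1058.646 − 1 = 0.4575222…
Then the exponent is δ²μ/(2 + δ) = (1543 − μ)² / (μ·(2 + δ)) = 90.173220.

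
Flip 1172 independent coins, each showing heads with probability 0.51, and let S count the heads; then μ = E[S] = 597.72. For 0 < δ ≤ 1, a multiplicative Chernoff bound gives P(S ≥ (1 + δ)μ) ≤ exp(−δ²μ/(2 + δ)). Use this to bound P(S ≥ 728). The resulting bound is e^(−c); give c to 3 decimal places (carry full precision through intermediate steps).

Write 728 = (1 + δ)μ, so δ = 728/597.72 − 1 = 0.2179616…
Then the exponent is δ²μ/(2 + δ) = (728 − μ)² / (μ·(2 + δ)) = 12.802763.

12.803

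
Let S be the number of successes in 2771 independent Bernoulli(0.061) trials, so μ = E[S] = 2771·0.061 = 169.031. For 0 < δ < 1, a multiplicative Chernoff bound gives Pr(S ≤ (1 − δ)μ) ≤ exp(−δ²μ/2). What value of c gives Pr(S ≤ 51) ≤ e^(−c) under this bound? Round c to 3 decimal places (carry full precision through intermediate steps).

41.209

Write 51 = (1 − δ)μ, so δ = 1 − 51/169.031 = 0.6982802…
Then the exponent is δ²μ/2 = (μ − 51)²/(2μ) = 41.209355.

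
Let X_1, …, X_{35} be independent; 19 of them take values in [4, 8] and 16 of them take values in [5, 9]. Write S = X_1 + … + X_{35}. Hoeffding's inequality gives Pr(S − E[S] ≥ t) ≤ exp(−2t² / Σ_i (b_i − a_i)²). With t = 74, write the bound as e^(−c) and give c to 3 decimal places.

19.557

Σ(b_i − a_i)² = 19·4² + 16·4² = 560.
c = 2t² / 560 = 2·74² / 560 = 19.5571.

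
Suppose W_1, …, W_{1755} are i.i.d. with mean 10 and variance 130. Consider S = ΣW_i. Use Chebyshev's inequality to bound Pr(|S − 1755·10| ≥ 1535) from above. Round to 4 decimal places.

0.0968

Var(S) = n·Var(W_i) = 1755·130 = 228150.
Chebyshev: Pr(|S − 1755·10| ≥ 1535) ≤ Var(S)/1535² = 228150/2356225 = 0.0968.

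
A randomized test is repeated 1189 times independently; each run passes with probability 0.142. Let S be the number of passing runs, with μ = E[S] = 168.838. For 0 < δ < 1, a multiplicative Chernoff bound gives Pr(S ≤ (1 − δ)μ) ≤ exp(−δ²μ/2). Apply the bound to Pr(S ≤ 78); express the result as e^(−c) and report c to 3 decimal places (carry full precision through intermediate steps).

Write 78 = (1 − δ)μ, so δ = 1 − 78/168.838 = 0.5380187…
Then the exponent is δ²μ/2 = (μ − 78)²/(2μ) = 24.436271.

24.436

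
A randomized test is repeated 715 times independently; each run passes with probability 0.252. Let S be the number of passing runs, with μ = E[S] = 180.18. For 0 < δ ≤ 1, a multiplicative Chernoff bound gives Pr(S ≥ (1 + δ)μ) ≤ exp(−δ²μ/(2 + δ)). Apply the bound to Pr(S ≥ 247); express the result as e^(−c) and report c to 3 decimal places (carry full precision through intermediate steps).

10.452

Write 247 = (1 + δ)μ, so δ = 247/180.18 − 1 = 0.3708514…
Then the exponent is δ²μ/(2 + δ) = (247 − μ)² / (μ·(2 + δ)) = 10.452063.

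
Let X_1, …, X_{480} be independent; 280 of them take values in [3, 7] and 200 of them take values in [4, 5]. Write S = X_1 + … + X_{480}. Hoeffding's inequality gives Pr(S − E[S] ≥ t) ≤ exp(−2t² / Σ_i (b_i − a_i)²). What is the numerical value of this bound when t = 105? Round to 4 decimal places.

Σ(b_i − a_i)² = 280·4² + 200·1² = 4680.
Exponent = 2·105² / 4680 = 4.71154.
Bound = exp(−4.71154) = 0.00899.

0.0090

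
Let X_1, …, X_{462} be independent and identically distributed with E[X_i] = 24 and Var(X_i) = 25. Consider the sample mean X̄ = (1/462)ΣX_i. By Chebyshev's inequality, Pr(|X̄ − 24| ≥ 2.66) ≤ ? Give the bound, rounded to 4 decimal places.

0.0076

Var(X̄) = Var(X_i)/n = 25/462 = 0.054113.
Chebyshev: Pr(|X̄ − 24| ≥ 2.66) ≤ Var(X̄)/(2.66)² = 25/(462·2.66²) = 0.0076.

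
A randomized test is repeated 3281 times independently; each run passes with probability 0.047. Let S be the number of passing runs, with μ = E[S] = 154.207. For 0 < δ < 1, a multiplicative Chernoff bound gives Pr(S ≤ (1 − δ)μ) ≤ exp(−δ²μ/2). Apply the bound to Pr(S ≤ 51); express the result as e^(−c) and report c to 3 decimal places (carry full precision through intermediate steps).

Write 51 = (1 − δ)μ, so δ = 1 − 51/154.207 = 0.6692757…
Then the exponent is δ²μ/2 = (μ − 51)²/(2μ) = 34.536969.

34.537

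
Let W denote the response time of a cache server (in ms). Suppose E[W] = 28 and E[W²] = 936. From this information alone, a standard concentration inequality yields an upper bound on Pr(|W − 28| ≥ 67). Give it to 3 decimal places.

The first two moments determine the variance, so Chebyshev's inequality is the sharpest standard bound available.
Var(W) = E[W²] − (E[W])² = 936 − 784 = 152.
Chebyshev's inequality: Pr(|W − μ| ≥ t) ≤ Var(W)/t² = 152/4489 = 0.0339.

0.034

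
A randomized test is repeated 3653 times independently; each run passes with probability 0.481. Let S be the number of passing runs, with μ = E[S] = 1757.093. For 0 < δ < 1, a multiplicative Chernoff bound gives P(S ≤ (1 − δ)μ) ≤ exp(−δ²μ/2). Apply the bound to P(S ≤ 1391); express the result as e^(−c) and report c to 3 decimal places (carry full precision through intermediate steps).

38.138

Write 1391 = (1 − δ)μ, so δ = 1 − 1391/1757.093 = 0.2083515…
Then the exponent is δ²μ/2 = (μ − 1391)²/(2μ) = 38.138017.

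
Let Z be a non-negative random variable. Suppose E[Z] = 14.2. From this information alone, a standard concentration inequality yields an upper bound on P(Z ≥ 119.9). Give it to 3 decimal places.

Only the mean of a non-negative variable is known, so Markov's inequality is the applicable tail bound.
Markov's inequality: for a non-negative random variable, P(Z ≥ a) ≤ E[Z]/a.
Here E[Z] = 14.2 and a = 119.9, so the bound is 14.2/119.9 = 0.1184.

0.118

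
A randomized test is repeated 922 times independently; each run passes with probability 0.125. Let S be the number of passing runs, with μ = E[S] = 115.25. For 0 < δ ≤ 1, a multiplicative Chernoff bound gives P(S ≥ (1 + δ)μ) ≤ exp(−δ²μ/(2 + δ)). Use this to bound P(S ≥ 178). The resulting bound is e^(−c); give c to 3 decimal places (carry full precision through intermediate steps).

Write 178 = (1 + δ)μ, so δ = 178/115.25 − 1 = 0.5444685…
Then the exponent is δ²μ/(2 + δ) = (178 − μ)² / (μ·(2 + δ)) = 13.427323.

13.427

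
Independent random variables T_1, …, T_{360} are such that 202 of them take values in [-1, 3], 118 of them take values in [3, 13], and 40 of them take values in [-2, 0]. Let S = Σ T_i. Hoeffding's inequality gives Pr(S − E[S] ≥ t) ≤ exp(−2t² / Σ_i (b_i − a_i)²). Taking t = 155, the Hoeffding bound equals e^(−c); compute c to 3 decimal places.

3.163

Σ(b_i − a_i)² = 202·4² + 118·10² + 40·2² = 15192.
c = 2t² / 15192 = 2·155² / 15192 = 3.1628.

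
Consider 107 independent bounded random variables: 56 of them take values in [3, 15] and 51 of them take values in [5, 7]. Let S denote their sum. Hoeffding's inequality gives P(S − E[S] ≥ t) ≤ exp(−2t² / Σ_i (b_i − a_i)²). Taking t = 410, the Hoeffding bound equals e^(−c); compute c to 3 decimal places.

Σ(b_i − a_i)² = 56·12² + 51·2² = 8268.
c = 2t² / 8268 = 2·410² / 8268 = 40.6628.

40.663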